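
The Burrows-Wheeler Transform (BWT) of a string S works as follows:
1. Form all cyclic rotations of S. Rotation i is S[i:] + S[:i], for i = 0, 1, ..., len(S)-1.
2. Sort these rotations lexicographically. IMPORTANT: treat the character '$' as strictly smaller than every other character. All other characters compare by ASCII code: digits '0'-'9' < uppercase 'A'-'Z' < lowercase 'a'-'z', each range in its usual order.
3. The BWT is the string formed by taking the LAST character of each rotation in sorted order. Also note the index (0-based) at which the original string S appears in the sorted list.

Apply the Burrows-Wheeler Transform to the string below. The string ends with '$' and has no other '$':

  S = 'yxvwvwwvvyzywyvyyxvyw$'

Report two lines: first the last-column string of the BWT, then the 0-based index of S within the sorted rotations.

Answer: wwxwxyvywvvyyywvz$yvvy
17

Derivation:
All 22 rotations (rotation i = S[i:]+S[:i]):
  rot[0] = yxvwvwwvvyzywyvyyxvyw$
  rot[1] = xvwvwwvvyzywyvyyxvyw$y
  rot[2] = vwvwwvvyzywyvyyxvyw$yx
  rot[3] = wvwwvvyzywyvyyxvyw$yxv
  rot[4] = vwwvvyzywyvyyxvyw$yxvw
  rot[5] = wwvvyzywyvyyxvyw$yxvwv
  rot[6] = wvvyzywyvyyxvyw$yxvwvw
  rot[7] = vvyzywyvyyxvyw$yxvwvww
  rot[8] = vyzywyvyyxvyw$yxvwvwwv
  rot[9] = yzywyvyyxvyw$yxvwvwwvv
  rot[10] = zywyvyyxvyw$yxvwvwwvvy
  rot[11] = ywyvyyxvyw$yxvwvwwvvyz
  rot[12] = wyvyyxvyw$yxvwvwwvvyzy
  rot[13] = yvyyxvyw$yxvwvwwvvyzyw
  rot[14] = vyyxvyw$yxvwvwwvvyzywy
  rot[15] = yyxvyw$yxvwvwwvvyzywyv
  rot[16] = yxvyw$yxvwvwwvvyzywyvy
  rot[17] = xvyw$yxvwvwwvvyzywyvyy
  rot[18] = vyw$yxvwvwwvvyzywyvyyx
  rot[19] = yw$yxvwvwwvvyzywyvyyxv
  rot[20] = w$yxvwvwwvvyzywyvyyxvy
  rot[21] = $yxvwvwwvvyzywyvyyxvyw
Sorted (with $ < everything):
  sorted[0] = $yxvwvwwvvyzywyvyyxvyw  (last char: 'w')
  sorted[1] = vvyzywyvyyxvyw$yxvwvww  (last char: 'w')
  sorted[2] = vwvwwvvyzywyvyyxvyw$yx  (last char: 'x')
  sorted[3] = vwwvvyzywyvyyxvyw$yxvw  (last char: 'w')
  sorted[4] = vyw$yxvwvwwvvyzywyvyyx  (last char: 'x')
  sorted[5] = vyyxvyw$yxvwvwwvvyzywy  (last char: 'y')
  sorted[6] = vyzywyvyyxvyw$yxvwvwwv  (last char: 'v')
  sorted[7] = w$yxvwvwwvvyzywyvyyxvy  (last char: 'y')
  sorted[8] = wvvyzywyvyyxvyw$yxvwvw  (last char: 'w')
  sorted[9] = wvwwvvyzywyvyyxvyw$yxv  (last char: 'v')
  sorted[10] = wwvvyzywyvyyxvyw$yxvwv  (last char: 'v')
  sorted[11] = wyvyyxvyw$yxvwvwwvvyzy  (last char: 'y')
  sorted[12] = xvwvwwvvyzywyvyyxvyw$y  (last char: 'y')
  sorted[13] = xvyw$yxvwvwwvvyzywyvyy  (last char: 'y')
  sorted[14] = yvyyxvyw$yxvwvwwvvyzyw  (last char: 'w')
  sorted[15] = yw$yxvwvwwvvyzywyvyyxv  (last char: 'v')
  sorted[16] = ywyvyyxvyw$yxvwvwwvvyz  (last char: 'z')
  sorted[17] = yxvwvwwvvyzywyvyyxvyw$  (last char: '$')
  sorted[18] = yxvyw$yxvwvwwvvyzywyvy  (last char: 'y')
  sorted[19] = yyxvyw$yxvwvwwvvyzywyv  (last char: 'v')
  sorted[20] = yzywyvyyxvyw$yxvwvwwvv  (last char: 'v')
  sorted[21] = zywyvyyxvyw$yxvwvwwvvy  (last char: 'y')
Last column: wwxwxyvywvvyyywvz$yvvy
Original string S is at sorted index 17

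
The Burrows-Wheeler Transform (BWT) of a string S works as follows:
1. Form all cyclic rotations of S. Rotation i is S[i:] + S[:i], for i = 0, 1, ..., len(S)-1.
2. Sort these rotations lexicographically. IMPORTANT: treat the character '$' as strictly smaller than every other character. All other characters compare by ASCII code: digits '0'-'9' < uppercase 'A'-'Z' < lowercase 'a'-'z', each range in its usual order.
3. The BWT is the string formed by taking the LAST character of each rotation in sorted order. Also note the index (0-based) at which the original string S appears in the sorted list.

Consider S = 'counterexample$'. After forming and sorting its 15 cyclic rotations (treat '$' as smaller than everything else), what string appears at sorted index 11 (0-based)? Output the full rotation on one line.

All 15 rotations (rotation i = S[i:]+S[:i]):
  rot[0] = counterexample$
  rot[1] = ounterexample$c
  rot[2] = unterexample$co
  rot[3] = nterexample$cou
  rot[4] = terexample$coun
  rot[5] = erexample$count
  rot[6] = rexample$counte
  rot[7] = example$counter
  rot[8] = xample$countere
  rot[9] = ample$counterex
  rot[10] = mple$counterexa
  rot[11] = ple$counterexam
  rot[12] = le$counterexamp
  rot[13] = e$counterexampl
  rot[14] = $counterexample
Sorted (with $ < everything):
  sorted[0] = $counterexample
  sorted[1] = ample$counterex
  sorted[2] = counterexample$
  sorted[3] = e$counterexampl
  sorted[4] = erexample$count
  sorted[5] = example$counter
  sorted[6] = le$counterexamp
  sorted[7] = mple$counterexa
  sorted[8] = nterexample$cou
  sorted[9] = ounterexample$c
  sorted[10] = ple$counterexam
  sorted[11] = rexample$counte
  sorted[12] = terexample$coun
  sorted[13] = unterexample$co
  sorted[14] = xample$countere
sorted[11] = rexample$counte

Answer: rexample$counte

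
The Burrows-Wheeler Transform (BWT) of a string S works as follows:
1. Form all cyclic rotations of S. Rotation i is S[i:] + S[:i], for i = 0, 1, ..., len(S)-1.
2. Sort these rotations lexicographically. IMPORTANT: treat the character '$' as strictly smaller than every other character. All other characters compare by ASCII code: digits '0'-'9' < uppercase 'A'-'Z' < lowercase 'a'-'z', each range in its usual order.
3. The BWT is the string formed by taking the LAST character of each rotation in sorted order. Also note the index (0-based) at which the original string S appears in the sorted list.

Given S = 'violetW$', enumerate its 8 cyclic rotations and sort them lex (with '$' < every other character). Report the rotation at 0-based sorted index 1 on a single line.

All 8 rotations (rotation i = S[i:]+S[:i]):
  rot[0] = violetW$
  rot[1] = ioletW$v
  rot[2] = oletW$vi
  rot[3] = letW$vio
  rot[4] = etW$viol
  rot[5] = tW$viole
  rot[6] = W$violet
  rot[7] = $violetW
Sorted (with $ < everything):
  sorted[0] = $violetW
  sorted[1] = W$violet
  sorted[2] = etW$viol
  sorted[3] = ioletW$v
  sorted[4] = letW$vio
  sorted[5] = oletW$vi
  sorted[6] = tW$viole
  sorted[7] = violetW$
sorted[1] = W$violet

Answer: W$violet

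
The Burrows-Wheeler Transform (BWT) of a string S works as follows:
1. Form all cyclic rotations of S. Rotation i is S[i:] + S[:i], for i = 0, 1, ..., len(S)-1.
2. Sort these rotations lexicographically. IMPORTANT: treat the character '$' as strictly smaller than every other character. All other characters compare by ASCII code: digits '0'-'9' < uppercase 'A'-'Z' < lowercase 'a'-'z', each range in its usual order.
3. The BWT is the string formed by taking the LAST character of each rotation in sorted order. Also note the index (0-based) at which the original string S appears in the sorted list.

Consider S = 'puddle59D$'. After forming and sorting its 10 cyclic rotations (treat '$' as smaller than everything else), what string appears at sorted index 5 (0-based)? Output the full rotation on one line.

All 10 rotations (rotation i = S[i:]+S[:i]):
  rot[0] = puddle59D$
  rot[1] = uddle59D$p
  rot[2] = ddle59D$pu
  rot[3] = dle59D$pud
  rot[4] = le59D$pudd
  rot[5] = e59D$puddl
  rot[6] = 59D$puddle
  rot[7] = 9D$puddle5
  rot[8] = D$puddle59
  rot[9] = $puddle59D
Sorted (with $ < everything):
  sorted[0] = $puddle59D
  sorted[1] = 59D$puddle
  sorted[2] = 9D$puddle5
  sorted[3] = D$puddle59
  sorted[4] = ddle59D$pu
  sorted[5] = dle59D$pud
  sorted[6] = e59D$puddl
  sorted[7] = le59D$pudd
  sorted[8] = puddle59D$
  sorted[9] = uddle59D$p
sorted[5] = dle59D$pud

Answer: dle59D$pud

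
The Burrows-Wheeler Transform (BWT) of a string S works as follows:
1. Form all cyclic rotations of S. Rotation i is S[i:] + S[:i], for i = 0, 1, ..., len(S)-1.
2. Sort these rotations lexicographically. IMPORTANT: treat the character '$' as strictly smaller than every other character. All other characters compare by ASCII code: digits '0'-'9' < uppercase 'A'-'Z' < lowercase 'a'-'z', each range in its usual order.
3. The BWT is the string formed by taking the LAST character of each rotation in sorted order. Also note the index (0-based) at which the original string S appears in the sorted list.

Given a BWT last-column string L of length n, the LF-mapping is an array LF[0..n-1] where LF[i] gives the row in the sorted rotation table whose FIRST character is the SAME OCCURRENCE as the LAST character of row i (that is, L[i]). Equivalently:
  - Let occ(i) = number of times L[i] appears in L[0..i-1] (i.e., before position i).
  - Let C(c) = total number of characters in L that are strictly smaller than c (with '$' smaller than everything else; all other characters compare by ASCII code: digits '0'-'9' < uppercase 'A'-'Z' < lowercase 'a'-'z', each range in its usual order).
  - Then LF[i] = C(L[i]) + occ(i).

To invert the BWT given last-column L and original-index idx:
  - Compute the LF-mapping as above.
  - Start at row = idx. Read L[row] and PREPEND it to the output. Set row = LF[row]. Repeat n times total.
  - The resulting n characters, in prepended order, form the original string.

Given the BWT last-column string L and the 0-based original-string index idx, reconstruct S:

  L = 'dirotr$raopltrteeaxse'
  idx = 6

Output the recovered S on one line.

LF mapping: 3 7 12 9 17 13 0 14 1 10 11 8 18 15 19 4 5 2 20 16 6
Walk LF starting at row 6, prepending L[row]:
  step 1: row=6, L[6]='$', prepend. Next row=LF[6]=0
  step 2: row=0, L[0]='d', prepend. Next row=LF[0]=3
  step 3: row=3, L[3]='o', prepend. Next row=LF[3]=9
  step 4: row=9, L[9]='o', prepend. Next row=LF[9]=10
  step 5: row=10, L[10]='p', prepend. Next row=LF[10]=11
  step 6: row=11, L[11]='l', prepend. Next row=LF[11]=8
  step 7: row=8, L[8]='a', prepend. Next row=LF[8]=1
  step 8: row=1, L[1]='i', prepend. Next row=LF[1]=7
  step 9: row=7, L[7]='r', prepend. Next row=LF[7]=14
  step 10: row=14, L[14]='t', prepend. Next row=LF[14]=19
  step 11: row=19, L[19]='s', prepend. Next row=LF[19]=16
  step 12: row=16, L[16]='e', prepend. Next row=LF[16]=5
  step 13: row=5, L[5]='r', prepend. Next row=LF[5]=13
  step 14: row=13, L[13]='r', prepend. Next row=LF[13]=15
  step 15: row=15, L[15]='e', prepend. Next row=LF[15]=4
  step 16: row=4, L[4]='t', prepend. Next row=LF[4]=17
  step 17: row=17, L[17]='a', prepend. Next row=LF[17]=2
  step 18: row=2, L[2]='r', prepend. Next row=LF[2]=12
  step 19: row=12, L[12]='t', prepend. Next row=LF[12]=18
  step 20: row=18, L[18]='x', prepend. Next row=LF[18]=20
  step 21: row=20, L[20]='e', prepend. Next row=LF[20]=6
Reversed output: extraterrestrialpood$

Answer: extraterrestrialpood$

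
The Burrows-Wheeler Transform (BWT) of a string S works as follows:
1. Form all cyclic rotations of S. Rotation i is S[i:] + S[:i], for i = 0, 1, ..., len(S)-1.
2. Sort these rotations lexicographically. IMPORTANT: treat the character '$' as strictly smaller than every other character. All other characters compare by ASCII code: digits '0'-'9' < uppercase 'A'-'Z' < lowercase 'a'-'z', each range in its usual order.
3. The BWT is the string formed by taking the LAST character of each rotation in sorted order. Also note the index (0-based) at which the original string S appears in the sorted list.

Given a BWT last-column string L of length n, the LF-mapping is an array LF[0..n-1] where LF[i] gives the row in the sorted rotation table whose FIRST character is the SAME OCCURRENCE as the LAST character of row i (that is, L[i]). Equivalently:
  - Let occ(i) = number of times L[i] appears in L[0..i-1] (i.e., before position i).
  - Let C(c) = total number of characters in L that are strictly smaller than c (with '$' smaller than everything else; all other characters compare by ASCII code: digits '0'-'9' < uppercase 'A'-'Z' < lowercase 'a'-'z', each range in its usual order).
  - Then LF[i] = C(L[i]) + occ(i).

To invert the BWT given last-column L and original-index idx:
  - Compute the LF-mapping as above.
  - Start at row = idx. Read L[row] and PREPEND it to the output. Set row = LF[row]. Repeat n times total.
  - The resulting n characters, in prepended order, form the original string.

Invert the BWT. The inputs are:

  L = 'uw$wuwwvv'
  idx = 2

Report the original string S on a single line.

LF mapping: 1 5 0 6 2 7 8 3 4
Walk LF starting at row 2, prepending L[row]:
  step 1: row=2, L[2]='$', prepend. Next row=LF[2]=0
  step 2: row=0, L[0]='u', prepend. Next row=LF[0]=1
  step 3: row=1, L[1]='w', prepend. Next row=LF[1]=5
  step 4: row=5, L[5]='w', prepend. Next row=LF[5]=7
  step 5: row=7, L[7]='v', prepend. Next row=LF[7]=3
  step 6: row=3, L[3]='w', prepend. Next row=LF[3]=6
  step 7: row=6, L[6]='w', prepend. Next row=LF[6]=8
  step 8: row=8, L[8]='v', prepend. Next row=LF[8]=4
  step 9: row=4, L[4]='u', prepend. Next row=LF[4]=2
Reversed output: uvwwvwwu$

Answer: uvwwvwwu$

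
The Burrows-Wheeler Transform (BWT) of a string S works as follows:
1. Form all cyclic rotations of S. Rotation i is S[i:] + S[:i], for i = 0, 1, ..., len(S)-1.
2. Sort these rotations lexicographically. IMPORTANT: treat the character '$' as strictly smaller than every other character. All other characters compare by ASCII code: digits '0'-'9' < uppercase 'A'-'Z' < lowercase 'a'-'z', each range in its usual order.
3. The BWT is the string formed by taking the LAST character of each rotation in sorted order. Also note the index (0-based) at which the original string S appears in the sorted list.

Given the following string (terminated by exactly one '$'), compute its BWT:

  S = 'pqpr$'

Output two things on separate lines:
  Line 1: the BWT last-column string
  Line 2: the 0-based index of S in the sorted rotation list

Answer: r$qpp
1

Derivation:
All 5 rotations (rotation i = S[i:]+S[:i]):
  rot[0] = pqpr$
  rot[1] = qpr$p
  rot[2] = pr$pq
  rot[3] = r$pqp
  rot[4] = $pqpr
Sorted (with $ < everything):
  sorted[0] = $pqpr  (last char: 'r')
  sorted[1] = pqpr$  (last char: '$')
  sorted[2] = pr$pq  (last char: 'q')
  sorted[3] = qpr$p  (last char: 'p')
  sorted[4] = r$pqp  (last char: 'p')
Last column: r$qpp
Original string S is at sorted index 1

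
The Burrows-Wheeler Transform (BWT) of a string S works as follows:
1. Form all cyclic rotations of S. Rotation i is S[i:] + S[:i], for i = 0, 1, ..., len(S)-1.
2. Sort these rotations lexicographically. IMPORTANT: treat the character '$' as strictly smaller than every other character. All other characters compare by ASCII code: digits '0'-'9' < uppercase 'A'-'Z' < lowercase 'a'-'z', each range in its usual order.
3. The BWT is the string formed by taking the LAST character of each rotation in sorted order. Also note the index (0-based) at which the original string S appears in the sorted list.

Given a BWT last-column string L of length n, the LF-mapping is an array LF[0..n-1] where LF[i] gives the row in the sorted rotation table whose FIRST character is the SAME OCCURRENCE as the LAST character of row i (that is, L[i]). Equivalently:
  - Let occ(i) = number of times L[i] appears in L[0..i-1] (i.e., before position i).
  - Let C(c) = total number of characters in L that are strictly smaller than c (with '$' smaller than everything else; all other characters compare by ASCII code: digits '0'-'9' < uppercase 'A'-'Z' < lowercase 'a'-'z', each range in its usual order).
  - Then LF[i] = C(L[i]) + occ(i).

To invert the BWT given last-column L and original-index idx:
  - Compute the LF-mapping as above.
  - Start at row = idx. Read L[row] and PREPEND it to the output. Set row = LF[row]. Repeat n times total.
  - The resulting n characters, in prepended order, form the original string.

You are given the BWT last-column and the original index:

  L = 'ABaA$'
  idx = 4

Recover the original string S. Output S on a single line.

Answer: aABA$

Derivation:
LF mapping: 1 3 4 2 0
Walk LF starting at row 4, prepending L[row]:
  step 1: row=4, L[4]='$', prepend. Next row=LF[4]=0
  step 2: row=0, L[0]='A', prepend. Next row=LF[0]=1
  step 3: row=1, L[1]='B', prepend. Next row=LF[1]=3
  step 4: row=3, L[3]='A', prepend. Next row=LF[3]=2
  step 5: row=2, L[2]='a', prepend. Next row=LF[2]=4
Reversed output: aABA$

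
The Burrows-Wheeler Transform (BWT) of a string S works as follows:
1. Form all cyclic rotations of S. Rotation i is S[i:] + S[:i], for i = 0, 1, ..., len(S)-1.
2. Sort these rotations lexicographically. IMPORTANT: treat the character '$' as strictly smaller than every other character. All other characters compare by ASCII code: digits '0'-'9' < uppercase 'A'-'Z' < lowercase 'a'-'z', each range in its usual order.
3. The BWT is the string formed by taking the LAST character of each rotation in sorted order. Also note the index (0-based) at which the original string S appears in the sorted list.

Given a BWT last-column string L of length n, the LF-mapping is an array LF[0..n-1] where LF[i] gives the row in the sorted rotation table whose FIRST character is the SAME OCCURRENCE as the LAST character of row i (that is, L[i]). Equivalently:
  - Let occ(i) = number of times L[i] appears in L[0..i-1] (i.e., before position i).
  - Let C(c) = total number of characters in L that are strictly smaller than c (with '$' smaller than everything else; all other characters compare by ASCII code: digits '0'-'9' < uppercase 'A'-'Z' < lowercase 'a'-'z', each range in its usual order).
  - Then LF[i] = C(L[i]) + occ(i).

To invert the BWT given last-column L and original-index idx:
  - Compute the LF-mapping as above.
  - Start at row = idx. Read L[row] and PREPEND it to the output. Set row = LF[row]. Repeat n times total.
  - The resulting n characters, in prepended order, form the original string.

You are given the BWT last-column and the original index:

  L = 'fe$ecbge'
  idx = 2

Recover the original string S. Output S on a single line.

Answer: ceebegf$

Derivation:
LF mapping: 6 3 0 4 2 1 7 5
Walk LF starting at row 2, prepending L[row]:
  step 1: row=2, L[2]='$', prepend. Next row=LF[2]=0
  step 2: row=0, L[0]='f', prepend. Next row=LF[0]=6
  step 3: row=6, L[6]='g', prepend. Next row=LF[6]=7
  step 4: row=7, L[7]='e', prepend. Next row=LF[7]=5
  step 5: row=5, L[5]='b', prepend. Next row=LF[5]=1
  step 6: row=1, L[1]='e', prepend. Next row=LF[1]=3
  step 7: row=3, L[3]='e', prepend. Next row=LF[3]=4
  step 8: row=4, L[4]='c', prepend. Next row=LF[4]=2
Reversed output: ceebegf$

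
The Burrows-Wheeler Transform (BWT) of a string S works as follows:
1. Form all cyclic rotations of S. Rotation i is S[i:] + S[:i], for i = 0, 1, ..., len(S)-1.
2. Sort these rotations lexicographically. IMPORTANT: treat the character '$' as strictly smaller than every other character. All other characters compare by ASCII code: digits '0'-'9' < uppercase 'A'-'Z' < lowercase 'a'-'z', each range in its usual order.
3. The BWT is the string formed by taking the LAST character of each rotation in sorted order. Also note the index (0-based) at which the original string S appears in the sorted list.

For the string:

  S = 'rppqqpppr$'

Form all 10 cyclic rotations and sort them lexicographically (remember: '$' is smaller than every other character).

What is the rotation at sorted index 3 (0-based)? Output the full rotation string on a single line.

All 10 rotations (rotation i = S[i:]+S[:i]):
  rot[0] = rppqqpppr$
  rot[1] = ppqqpppr$r
  rot[2] = pqqpppr$rp
  rot[3] = qqpppr$rpp
  rot[4] = qpppr$rppq
  rot[5] = pppr$rppqq
  rot[6] = ppr$rppqqp
  rot[7] = pr$rppqqpp
  rot[8] = r$rppqqppp
  rot[9] = $rppqqpppr
Sorted (with $ < everything):
  sorted[0] = $rppqqpppr
  sorted[1] = pppr$rppqq
  sorted[2] = ppqqpppr$r
  sorted[3] = ppr$rppqqp
  sorted[4] = pqqpppr$rp
  sorted[5] = pr$rppqqpp
  sorted[6] = qpppr$rppq
  sorted[7] = qqpppr$rpp
  sorted[8] = r$rppqqppp
  sorted[9] = rppqqpppr$
sorted[3] = ppr$rppqqp

Answer: ppr$rppqqp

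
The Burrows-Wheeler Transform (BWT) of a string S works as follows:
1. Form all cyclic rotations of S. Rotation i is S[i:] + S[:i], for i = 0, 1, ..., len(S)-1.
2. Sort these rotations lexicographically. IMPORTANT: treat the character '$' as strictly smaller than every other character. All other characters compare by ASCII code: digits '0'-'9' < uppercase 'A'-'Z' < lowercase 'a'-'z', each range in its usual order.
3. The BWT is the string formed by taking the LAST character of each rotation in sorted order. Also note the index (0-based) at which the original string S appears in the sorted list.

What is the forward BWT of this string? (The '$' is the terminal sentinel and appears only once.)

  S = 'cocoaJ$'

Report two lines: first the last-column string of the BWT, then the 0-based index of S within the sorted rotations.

All 7 rotations (rotation i = S[i:]+S[:i]):
  rot[0] = cocoaJ$
  rot[1] = ocoaJ$c
  rot[2] = coaJ$co
  rot[3] = oaJ$coc
  rot[4] = aJ$coco
  rot[5] = J$cocoa
  rot[6] = $cocoaJ
Sorted (with $ < everything):
  sorted[0] = $cocoaJ  (last char: 'J')
  sorted[1] = J$cocoa  (last char: 'a')
  sorted[2] = aJ$coco  (last char: 'o')
  sorted[3] = coaJ$co  (last char: 'o')
  sorted[4] = cocoaJ$  (last char: '$')
  sorted[5] = oaJ$coc  (last char: 'c')
  sorted[6] = ocoaJ$c  (last char: 'c')
Last column: Jaoo$cc
Original string S is at sorted index 4

Answer: Jaoo$cc
4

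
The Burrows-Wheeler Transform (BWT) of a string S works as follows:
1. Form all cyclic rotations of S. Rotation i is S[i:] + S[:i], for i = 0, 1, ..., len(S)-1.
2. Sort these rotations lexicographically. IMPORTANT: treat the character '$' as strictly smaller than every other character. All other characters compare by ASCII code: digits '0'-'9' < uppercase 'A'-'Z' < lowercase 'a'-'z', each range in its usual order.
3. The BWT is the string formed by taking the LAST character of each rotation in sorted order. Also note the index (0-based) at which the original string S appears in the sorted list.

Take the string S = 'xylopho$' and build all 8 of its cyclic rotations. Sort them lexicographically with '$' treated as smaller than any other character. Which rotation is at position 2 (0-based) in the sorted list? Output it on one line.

Answer: lopho$xy

Derivation:
All 8 rotations (rotation i = S[i:]+S[:i]):
  rot[0] = xylopho$
  rot[1] = ylopho$x
  rot[2] = lopho$xy
  rot[3] = opho$xyl
  rot[4] = pho$xylo
  rot[5] = ho$xylop
  rot[6] = o$xyloph
  rot[7] = $xylopho
Sorted (with $ < everything):
  sorted[0] = $xylopho
  sorted[1] = ho$xylop
  sorted[2] = lopho$xy
  sorted[3] = o$xyloph
  sorted[4] = opho$xyl
  sorted[5] = pho$xylo
  sorted[6] = xylopho$
  sorted[7] = ylopho$x
sorted[2] = lopho$xy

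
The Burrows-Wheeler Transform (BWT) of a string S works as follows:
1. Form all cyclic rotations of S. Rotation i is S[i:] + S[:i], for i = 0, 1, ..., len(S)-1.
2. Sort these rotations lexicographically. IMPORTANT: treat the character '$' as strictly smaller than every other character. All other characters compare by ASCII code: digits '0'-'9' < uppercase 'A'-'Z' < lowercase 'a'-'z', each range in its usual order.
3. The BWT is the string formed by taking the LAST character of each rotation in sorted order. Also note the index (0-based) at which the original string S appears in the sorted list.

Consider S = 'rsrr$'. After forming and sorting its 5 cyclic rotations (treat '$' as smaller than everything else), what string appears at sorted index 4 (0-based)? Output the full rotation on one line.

Answer: srr$r

Derivation:
All 5 rotations (rotation i = S[i:]+S[:i]):
  rot[0] = rsrr$
  rot[1] = srr$r
  rot[2] = rr$rs
  rot[3] = r$rsr
  rot[4] = $rsrr
Sorted (with $ < everything):
  sorted[0] = $rsrr
  sorted[1] = r$rsr
  sorted[2] = rr$rs
  sorted[3] = rsrr$
  sorted[4] = srr$r
sorted[4] = srr$r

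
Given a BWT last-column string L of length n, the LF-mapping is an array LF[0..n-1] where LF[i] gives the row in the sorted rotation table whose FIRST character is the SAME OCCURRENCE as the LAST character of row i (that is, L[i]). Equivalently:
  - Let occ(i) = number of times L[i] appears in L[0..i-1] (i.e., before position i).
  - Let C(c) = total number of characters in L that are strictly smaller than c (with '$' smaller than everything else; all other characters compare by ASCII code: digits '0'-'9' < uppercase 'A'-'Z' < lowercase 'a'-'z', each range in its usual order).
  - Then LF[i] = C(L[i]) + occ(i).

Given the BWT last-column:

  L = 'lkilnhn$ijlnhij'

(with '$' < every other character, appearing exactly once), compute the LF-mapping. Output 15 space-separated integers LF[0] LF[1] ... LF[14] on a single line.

Answer: 9 8 3 10 12 1 13 0 4 6 11 14 2 5 7

Derivation:
Char counts: '$':1, 'h':2, 'i':3, 'j':2, 'k':1, 'l':3, 'n':3
C (first-col start): C('$')=0, C('h')=1, C('i')=3, C('j')=6, C('k')=8, C('l')=9, C('n')=12
L[0]='l': occ=0, LF[0]=C('l')+0=9+0=9
L[1]='k': occ=0, LF[1]=C('k')+0=8+0=8
L[2]='i': occ=0, LF[2]=C('i')+0=3+0=3
L[3]='l': occ=1, LF[3]=C('l')+1=9+1=10
L[4]='n': occ=0, LF[4]=C('n')+0=12+0=12
L[5]='h': occ=0, LF[5]=C('h')+0=1+0=1
L[6]='n': occ=1, LF[6]=C('n')+1=12+1=13
L[7]='$': occ=0, LF[7]=C('$')+0=0+0=0
L[8]='i': occ=1, LF[8]=C('i')+1=3+1=4
L[9]='j': occ=0, LF[9]=C('j')+0=6+0=6
L[10]='l': occ=2, LF[10]=C('l')+2=9+2=11
L[11]='n': occ=2, LF[11]=C('n')+2=12+2=14
L[12]='h': occ=1, LF[12]=C('h')+1=1+1=2
L[13]='i': occ=2, LF[13]=C('i')+2=3+2=5
L[14]='j': occ=1, LF[14]=C('j')+1=6+1=7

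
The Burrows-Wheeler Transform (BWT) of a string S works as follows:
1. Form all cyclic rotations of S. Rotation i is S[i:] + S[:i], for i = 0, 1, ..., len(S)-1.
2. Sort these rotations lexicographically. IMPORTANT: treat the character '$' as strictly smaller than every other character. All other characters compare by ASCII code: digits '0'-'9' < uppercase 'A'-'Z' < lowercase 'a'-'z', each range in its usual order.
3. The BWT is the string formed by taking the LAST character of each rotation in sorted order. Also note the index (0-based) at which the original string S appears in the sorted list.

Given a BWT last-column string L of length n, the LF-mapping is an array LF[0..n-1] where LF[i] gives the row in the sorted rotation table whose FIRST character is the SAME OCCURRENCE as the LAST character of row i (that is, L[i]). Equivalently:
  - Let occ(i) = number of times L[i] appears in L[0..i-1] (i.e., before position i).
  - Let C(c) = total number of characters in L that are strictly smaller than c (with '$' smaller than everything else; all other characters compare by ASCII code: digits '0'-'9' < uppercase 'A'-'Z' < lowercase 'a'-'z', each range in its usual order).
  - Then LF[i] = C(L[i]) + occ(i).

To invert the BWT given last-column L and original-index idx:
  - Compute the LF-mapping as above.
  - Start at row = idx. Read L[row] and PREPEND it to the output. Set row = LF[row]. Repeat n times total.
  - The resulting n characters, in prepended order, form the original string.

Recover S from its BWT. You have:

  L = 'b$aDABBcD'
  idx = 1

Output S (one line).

Answer: ADBaBDcb$

Derivation:
LF mapping: 7 0 6 4 1 2 3 8 5
Walk LF starting at row 1, prepending L[row]:
  step 1: row=1, L[1]='$', prepend. Next row=LF[1]=0
  step 2: row=0, L[0]='b', prepend. Next row=LF[0]=7
  step 3: row=7, L[7]='c', prepend. Next row=LF[7]=8
  step 4: row=8, L[8]='D', prepend. Next row=LF[8]=5
  step 5: row=5, L[5]='B', prepend. Next row=LF[5]=2
  step 6: row=2, L[2]='a', prepend. Next row=LF[2]=6
  step 7: row=6, L[6]='B', prepend. Next row=LF[6]=3
  step 8: row=3, L[3]='D', prepend. Next row=LF[3]=4
  step 9: row=4, L[4]='A', prepend. Next row=LF[4]=1
Reversed output: ADBaBDcb$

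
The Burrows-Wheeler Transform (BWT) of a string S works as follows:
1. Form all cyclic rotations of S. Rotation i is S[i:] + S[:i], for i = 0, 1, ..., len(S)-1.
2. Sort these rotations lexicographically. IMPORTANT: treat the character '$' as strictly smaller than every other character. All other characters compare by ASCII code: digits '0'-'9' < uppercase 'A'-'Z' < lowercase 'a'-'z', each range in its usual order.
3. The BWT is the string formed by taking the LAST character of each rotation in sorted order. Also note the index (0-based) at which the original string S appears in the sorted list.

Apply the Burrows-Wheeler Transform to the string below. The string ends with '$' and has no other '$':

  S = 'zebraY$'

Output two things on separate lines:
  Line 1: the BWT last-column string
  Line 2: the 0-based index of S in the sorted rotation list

All 7 rotations (rotation i = S[i:]+S[:i]):
  rot[0] = zebraY$
  rot[1] = ebraY$z
  rot[2] = braY$ze
  rot[3] = raY$zeb
  rot[4] = aY$zebr
  rot[5] = Y$zebra
  rot[6] = $zebraY
Sorted (with $ < everything):
  sorted[0] = $zebraY  (last char: 'Y')
  sorted[1] = Y$zebra  (last char: 'a')
  sorted[2] = aY$zebr  (last char: 'r')
  sorted[3] = braY$ze  (last char: 'e')
  sorted[4] = ebraY$z  (last char: 'z')
  sorted[5] = raY$zeb  (last char: 'b')
  sorted[6] = zebraY$  (last char: '$')
Last column: Yarezb$
Original string S is at sorted index 6

Answer: Yarezb$
6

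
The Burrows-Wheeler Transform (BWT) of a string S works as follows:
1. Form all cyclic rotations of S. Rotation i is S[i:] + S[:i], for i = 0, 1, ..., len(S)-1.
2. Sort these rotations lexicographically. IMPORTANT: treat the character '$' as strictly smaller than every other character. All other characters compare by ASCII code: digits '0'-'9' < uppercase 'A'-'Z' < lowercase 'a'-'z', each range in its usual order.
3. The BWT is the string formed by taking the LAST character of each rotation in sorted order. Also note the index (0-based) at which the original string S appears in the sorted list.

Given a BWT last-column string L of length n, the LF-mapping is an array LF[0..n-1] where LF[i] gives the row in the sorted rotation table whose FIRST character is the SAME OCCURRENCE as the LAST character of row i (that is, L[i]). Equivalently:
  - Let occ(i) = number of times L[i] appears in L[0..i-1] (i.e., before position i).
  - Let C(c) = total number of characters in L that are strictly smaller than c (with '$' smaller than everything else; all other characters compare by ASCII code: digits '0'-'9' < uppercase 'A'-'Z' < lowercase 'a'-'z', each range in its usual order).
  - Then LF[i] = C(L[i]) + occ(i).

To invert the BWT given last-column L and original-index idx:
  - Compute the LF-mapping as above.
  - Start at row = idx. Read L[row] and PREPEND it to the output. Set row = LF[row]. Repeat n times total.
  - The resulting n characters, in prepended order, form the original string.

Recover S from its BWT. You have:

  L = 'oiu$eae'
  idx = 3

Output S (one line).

Answer: eueiao$

Derivation:
LF mapping: 5 4 6 0 2 1 3
Walk LF starting at row 3, prepending L[row]:
  step 1: row=3, L[3]='$', prepend. Next row=LF[3]=0
  step 2: row=0, L[0]='o', prepend. Next row=LF[0]=5
  step 3: row=5, L[5]='a', prepend. Next row=LF[5]=1
  step 4: row=1, L[1]='i', prepend. Next row=LF[1]=4
  step 5: row=4, L[4]='e', prepend. Next row=LF[4]=2
  step 6: row=2, L[2]='u', prepend. Next row=LF[2]=6
  step 7: row=6, L[6]='e', prepend. Next row=LF[6]=3
Reversed output: eueiao$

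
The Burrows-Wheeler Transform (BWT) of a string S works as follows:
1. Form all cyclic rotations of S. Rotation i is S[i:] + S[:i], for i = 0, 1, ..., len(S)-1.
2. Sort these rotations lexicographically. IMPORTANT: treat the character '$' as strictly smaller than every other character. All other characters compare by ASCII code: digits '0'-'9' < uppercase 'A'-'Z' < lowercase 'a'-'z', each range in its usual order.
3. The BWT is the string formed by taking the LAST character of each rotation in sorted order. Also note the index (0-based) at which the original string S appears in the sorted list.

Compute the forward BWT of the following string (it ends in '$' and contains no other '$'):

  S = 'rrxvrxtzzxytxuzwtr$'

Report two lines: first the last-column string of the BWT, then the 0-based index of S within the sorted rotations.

Answer: rt$vrwyxxxzrtrzxuzt
2

Derivation:
All 19 rotations (rotation i = S[i:]+S[:i]):
  rot[0] = rrxvrxtzzxytxuzwtr$
  rot[1] = rxvrxtzzxytxuzwtr$r
  rot[2] = xvrxtzzxytxuzwtr$rr
  rot[3] = vrxtzzxytxuzwtr$rrx
  rot[4] = rxtzzxytxuzwtr$rrxv
  rot[5] = xtzzxytxuzwtr$rrxvr
  rot[6] = tzzxytxuzwtr$rrxvrx
  rot[7] = zzxytxuzwtr$rrxvrxt
  rot[8] = zxytxuzwtr$rrxvrxtz
  rot[9] = xytxuzwtr$rrxvrxtzz
  rot[10] = ytxuzwtr$rrxvrxtzzx
  rot[11] = txuzwtr$rrxvrxtzzxy
  rot[12] = xuzwtr$rrxvrxtzzxyt
  rot[13] = uzwtr$rrxvrxtzzxytx
  rot[14] = zwtr$rrxvrxtzzxytxu
  rot[15] = wtr$rrxvrxtzzxytxuz
  rot[16] = tr$rrxvrxtzzxytxuzw
  rot[17] = r$rrxvrxtzzxytxuzwt
  rot[18] = $rrxvrxtzzxytxuzwtr
Sorted (with $ < everything):
  sorted[0] = $rrxvrxtzzxytxuzwtr  (last char: 'r')
  sorted[1] = r$rrxvrxtzzxytxuzwt  (last char: 't')
  sorted[2] = rrxvrxtzzxytxuzwtr$  (last char: '$')
  sorted[3] = rxtzzxytxuzwtr$rrxv  (last char: 'v')
  sorted[4] = rxvrxtzzxytxuzwtr$r  (last char: 'r')
  sorted[5] = tr$rrxvrxtzzxytxuzw  (last char: 'w')
  sorted[6] = txuzwtr$rrxvrxtzzxy  (last char: 'y')
  sorted[7] = tzzxytxuzwtr$rrxvrx  (last char: 'x')
  sorted[8] = uzwtr$rrxvrxtzzxytx  (last char: 'x')
  sorted[9] = vrxtzzxytxuzwtr$rrx  (last char: 'x')
  sorted[10] = wtr$rrxvrxtzzxytxuz  (last char: 'z')
  sorted[11] = xtzzxytxuzwtr$rrxvr  (last char: 'r')
  sorted[12] = xuzwtr$rrxvrxtzzxyt  (last char: 't')
  sorted[13] = xvrxtzzxytxuzwtr$rr  (last char: 'r')
  sorted[14] = xytxuzwtr$rrxvrxtzz  (last char: 'z')
  sorted[15] = ytxuzwtr$rrxvrxtzzx  (last char: 'x')
  sorted[16] = zwtr$rrxvrxtzzxytxu  (last char: 'u')
  sorted[17] = zxytxuzwtr$rrxvrxtz  (last char: 'z')
  sorted[18] = zzxytxuzwtr$rrxvrxt  (last char: 't')
Last column: rt$vrwyxxxzrtrzxuzt
Original string S is at sorted index 2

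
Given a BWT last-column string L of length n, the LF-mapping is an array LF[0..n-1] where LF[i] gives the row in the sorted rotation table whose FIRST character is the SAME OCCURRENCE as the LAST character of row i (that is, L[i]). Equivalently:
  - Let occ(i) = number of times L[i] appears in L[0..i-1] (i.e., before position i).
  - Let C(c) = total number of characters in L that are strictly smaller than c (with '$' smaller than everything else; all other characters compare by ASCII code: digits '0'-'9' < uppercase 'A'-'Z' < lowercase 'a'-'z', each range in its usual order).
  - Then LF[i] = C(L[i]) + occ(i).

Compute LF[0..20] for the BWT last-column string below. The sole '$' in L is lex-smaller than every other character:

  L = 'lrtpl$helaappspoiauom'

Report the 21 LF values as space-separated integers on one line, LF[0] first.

Char counts: '$':1, 'a':3, 'e':1, 'h':1, 'i':1, 'l':3, 'm':1, 'o':2, 'p':4, 'r':1, 's':1, 't':1, 'u':1
C (first-col start): C('$')=0, C('a')=1, C('e')=4, C('h')=5, C('i')=6, C('l')=7, C('m')=10, C('o')=11, C('p')=13, C('r')=17, C('s')=18, C('t')=19, C('u')=20
L[0]='l': occ=0, LF[0]=C('l')+0=7+0=7
L[1]='r': occ=0, LF[1]=C('r')+0=17+0=17
L[2]='t': occ=0, LF[2]=C('t')+0=19+0=19
L[3]='p': occ=0, LF[3]=C('p')+0=13+0=13
L[4]='l': occ=1, LF[4]=C('l')+1=7+1=8
L[5]='$': occ=0, LF[5]=C('$')+0=0+0=0
L[6]='h': occ=0, LF[6]=C('h')+0=5+0=5
L[7]='e': occ=0, LF[7]=C('e')+0=4+0=4
L[8]='l': occ=2, LF[8]=C('l')+2=7+2=9
L[9]='a': occ=0, LF[9]=C('a')+0=1+0=1
L[10]='a': occ=1, LF[10]=C('a')+1=1+1=2
L[11]='p': occ=1, LF[11]=C('p')+1=13+1=14
L[12]='p': occ=2, LF[12]=C('p')+2=13+2=15
L[13]='s': occ=0, LF[13]=C('s')+0=18+0=18
L[14]='p': occ=3, LF[14]=C('p')+3=13+3=16
L[15]='o': occ=0, LF[15]=C('o')+0=11+0=11
L[16]='i': occ=0, LF[16]=C('i')+0=6+0=6
L[17]='a': occ=2, LF[17]=C('a')+2=1+2=3
L[18]='u': occ=0, LF[18]=C('u')+0=20+0=20
L[19]='o': occ=1, LF[19]=C('o')+1=11+1=12
L[20]='m': occ=0, LF[20]=C('m')+0=10+0=10

Answer: 7 17 19 13 8 0 5 4 9 1 2 14 15 18 16 11 6 3 20 12 10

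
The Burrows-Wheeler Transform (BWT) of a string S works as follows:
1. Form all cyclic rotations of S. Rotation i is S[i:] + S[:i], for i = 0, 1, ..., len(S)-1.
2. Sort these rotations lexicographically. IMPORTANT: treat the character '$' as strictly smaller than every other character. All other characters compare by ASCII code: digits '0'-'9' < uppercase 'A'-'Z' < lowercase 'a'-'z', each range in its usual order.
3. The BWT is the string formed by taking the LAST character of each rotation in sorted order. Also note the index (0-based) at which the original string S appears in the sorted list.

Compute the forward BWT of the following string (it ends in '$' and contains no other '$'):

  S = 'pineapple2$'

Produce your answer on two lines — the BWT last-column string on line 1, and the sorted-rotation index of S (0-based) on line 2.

Answer: 2eelnppi$pa
8

Derivation:
All 11 rotations (rotation i = S[i:]+S[:i]):
  rot[0] = pineapple2$
  rot[1] = ineapple2$p
  rot[2] = neapple2$pi
  rot[3] = eapple2$pin
  rot[4] = apple2$pine
  rot[5] = pple2$pinea
  rot[6] = ple2$pineap
  rot[7] = le2$pineapp
  rot[8] = e2$pineappl
  rot[9] = 2$pineapple
  rot[10] = $pineapple2
Sorted (with $ < everything):
  sorted[0] = $pineapple2  (last char: '2')
  sorted[1] = 2$pineapple  (last char: 'e')
  sorted[2] = apple2$pine  (last char: 'e')
  sorted[3] = e2$pineappl  (last char: 'l')
  sorted[4] = eapple2$pin  (last char: 'n')
  sorted[5] = ineapple2$p  (last char: 'p')
  sorted[6] = le2$pineapp  (last char: 'p')
  sorted[7] = neapple2$pi  (last char: 'i')
  sorted[8] = pineapple2$  (last char: '$')
  sorted[9] = ple2$pineap  (last char: 'p')
  sorted[10] = pple2$pinea  (last char: 'a')
Last column: 2eelnppi$pa
Original string S is at sorted index 8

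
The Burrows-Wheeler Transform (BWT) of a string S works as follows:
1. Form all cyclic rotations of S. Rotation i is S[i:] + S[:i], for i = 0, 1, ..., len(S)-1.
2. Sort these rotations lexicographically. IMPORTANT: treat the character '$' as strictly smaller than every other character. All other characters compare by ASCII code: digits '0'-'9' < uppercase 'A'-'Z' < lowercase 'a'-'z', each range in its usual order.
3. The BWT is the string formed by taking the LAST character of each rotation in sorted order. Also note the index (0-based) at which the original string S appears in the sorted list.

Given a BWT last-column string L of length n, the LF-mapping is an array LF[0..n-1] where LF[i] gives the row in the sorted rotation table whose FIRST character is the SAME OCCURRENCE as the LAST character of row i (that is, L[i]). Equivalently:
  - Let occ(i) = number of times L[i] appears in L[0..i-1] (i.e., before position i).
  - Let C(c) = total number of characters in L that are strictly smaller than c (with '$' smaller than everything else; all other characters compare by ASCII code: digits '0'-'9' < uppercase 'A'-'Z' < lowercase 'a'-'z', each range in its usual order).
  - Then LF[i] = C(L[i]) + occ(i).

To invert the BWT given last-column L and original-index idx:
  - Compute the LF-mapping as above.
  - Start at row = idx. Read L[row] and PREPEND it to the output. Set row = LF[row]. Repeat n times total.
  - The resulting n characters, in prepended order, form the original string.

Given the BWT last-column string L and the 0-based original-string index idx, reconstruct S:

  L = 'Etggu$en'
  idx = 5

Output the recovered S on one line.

Answer: nuggetE$

Derivation:
LF mapping: 1 6 3 4 7 0 2 5
Walk LF starting at row 5, prepending L[row]:
  step 1: row=5, L[5]='$', prepend. Next row=LF[5]=0
  step 2: row=0, L[0]='E', prepend. Next row=LF[0]=1
  step 3: row=1, L[1]='t', prepend. Next row=LF[1]=6
  step 4: row=6, L[6]='e', prepend. Next row=LF[6]=2
  step 5: row=2, L[2]='g', prepend. Next row=LF[2]=3
  step 6: row=3, L[3]='g', prepend. Next row=LF[3]=4
  step 7: row=4, L[4]='u', prepend. Next row=LF[4]=7
  step 8: row=7, L[7]='n', prepend. Next row=LF[7]=5
Reversed output: nuggetE$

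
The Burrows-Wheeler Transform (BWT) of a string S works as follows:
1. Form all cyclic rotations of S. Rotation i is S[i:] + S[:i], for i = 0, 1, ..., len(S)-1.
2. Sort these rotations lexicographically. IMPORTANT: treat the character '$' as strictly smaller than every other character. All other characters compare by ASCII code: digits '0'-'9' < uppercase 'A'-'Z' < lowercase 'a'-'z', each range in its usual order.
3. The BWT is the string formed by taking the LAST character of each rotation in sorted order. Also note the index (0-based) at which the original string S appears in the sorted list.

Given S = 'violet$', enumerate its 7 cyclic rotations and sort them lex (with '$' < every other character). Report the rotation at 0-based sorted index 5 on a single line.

All 7 rotations (rotation i = S[i:]+S[:i]):
  rot[0] = violet$
  rot[1] = iolet$v
  rot[2] = olet$vi
  rot[3] = let$vio
  rot[4] = et$viol
  rot[5] = t$viole
  rot[6] = $violet
Sorted (with $ < everything):
  sorted[0] = $violet
  sorted[1] = et$viol
  sorted[2] = iolet$v
  sorted[3] = let$vio
  sorted[4] = olet$vi
  sorted[5] = t$viole
  sorted[6] = violet$
sorted[5] = t$viole

Answer: t$viole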